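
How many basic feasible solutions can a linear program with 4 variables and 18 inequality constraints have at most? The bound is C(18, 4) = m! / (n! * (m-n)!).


Each vertex corresponds to some choice of n active constraints out of m, so the number of vertices is at most C(m, n) = m! / (n!(m-n)!).
m = 18, n = 4
Numerator: 18 * 17 * 16 * 15
Denominator: 4! = 24
C(18, 4) = 3060


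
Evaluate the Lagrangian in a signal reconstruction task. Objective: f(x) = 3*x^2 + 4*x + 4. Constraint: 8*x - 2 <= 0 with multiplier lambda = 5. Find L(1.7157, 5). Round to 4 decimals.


Step 1: Evaluate f(x).
f(1.7157) = 3*1.7157^2 + 4*1.7157 + 4 = 19.6937
Step 2: Evaluate g(x).
g(1.7157) = 8*1.7157 - 2 = 11.7256
Step 3: Compute Lagrangian.
L = 19.6937 + 5*11.7256 = 78.3217


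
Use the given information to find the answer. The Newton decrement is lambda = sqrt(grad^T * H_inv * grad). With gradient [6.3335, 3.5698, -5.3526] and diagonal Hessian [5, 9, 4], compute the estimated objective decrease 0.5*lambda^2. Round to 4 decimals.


Step 1: H is diagonal, so H^(-1) * g = [1.2667, 0.3966, -1.3382].
Step 2: g^T H^(-1) g = sum_i g_i^2 / H_ii
  = (6.3335)^2/5 + (3.5698)^2/9 + (-5.3526)^2/4
  = 8.0226 + 1.4159 + 7.1626 = 16.6012
Step 3: Objective decrease = 0.5 * g^T H^(-1) g = 8.3006


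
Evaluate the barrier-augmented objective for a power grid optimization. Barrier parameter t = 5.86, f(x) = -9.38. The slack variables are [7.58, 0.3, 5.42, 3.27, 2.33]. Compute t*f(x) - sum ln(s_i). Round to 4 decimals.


Step 1: Compute log-barrier.
ln values: [2.0255, -1.204, 1.6901, 1.1848, 0.8459]
phi = -(2.0255 - 1.204 + 1.6901 + 1.1848 + 0.8459) = -4.5423
Step 2: Compute augmented objective.
t*f(x) = 5.86*-9.38 = -54.9668
Total = -54.9668 - 4.5423 = -59.5091


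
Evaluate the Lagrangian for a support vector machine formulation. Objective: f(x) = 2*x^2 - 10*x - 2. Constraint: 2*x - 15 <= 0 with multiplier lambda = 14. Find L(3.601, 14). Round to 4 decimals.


Step 1: Evaluate f(x).
f(3.601) = 2*3.601^2 - 10*3.601 - 2 = -12.0756
Step 2: Evaluate g(x).
g(3.601) = 2*3.601 - 15 = -7.798
Step 3: Compute Lagrangian.
L = -12.0756 + 14*-7.798 = -121.2476


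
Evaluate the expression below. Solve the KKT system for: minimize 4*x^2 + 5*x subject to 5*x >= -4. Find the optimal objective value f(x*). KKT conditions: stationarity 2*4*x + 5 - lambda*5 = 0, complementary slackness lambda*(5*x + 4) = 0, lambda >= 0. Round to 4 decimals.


Step 1: Try lambda = 0 (constraint inactive).
Stationarity: 2*4*x + 5 = 0
x* = -5/(2*4) = -0.625
Check constraint: 5*-0.625 = -3.125 >= -4 -- satisfied.
Step 2: Compute optimal value.
f(x*) = 4*(-0.625)^2 + 5*(-0.625) = -1.5625


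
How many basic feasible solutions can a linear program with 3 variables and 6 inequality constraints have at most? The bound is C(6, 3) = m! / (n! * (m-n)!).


Each vertex corresponds to some choice of n active constraints out of m, so the number of vertices is at most C(m, n) = m! / (n!(m-n)!).
m = 6, n = 3
Numerator: 6 * 5 * 4
Denominator: 3! = 6
C(6, 3) = 20


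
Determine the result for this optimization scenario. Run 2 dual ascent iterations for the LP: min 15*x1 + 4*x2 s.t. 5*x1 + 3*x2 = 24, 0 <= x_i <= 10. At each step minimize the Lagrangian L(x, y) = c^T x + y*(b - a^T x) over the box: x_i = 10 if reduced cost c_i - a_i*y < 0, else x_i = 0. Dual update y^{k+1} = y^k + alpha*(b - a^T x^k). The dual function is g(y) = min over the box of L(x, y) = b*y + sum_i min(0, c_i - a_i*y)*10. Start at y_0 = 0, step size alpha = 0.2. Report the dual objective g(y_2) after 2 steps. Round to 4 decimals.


Dual ascent for LP: min 15*x1 + 4*x2, 5*x1 + 3*x2 = 24, 0 <= x_i <= 10
Step 1: y^k = 0.0, reduced costs: (15.0, 4.0)
  x^k = (0.0, 0.0), subgradient = b - a^T x = 24.0
  y^{k+1} = 0.0 + 0.2*24.0 = 4.8
Step 2: y^k = 4.8, reduced costs: (-9.0, -10.4)
  x^k = (10.0, 10.0), subgradient = b - a^T x = -56.0
  y^{k+1} = 4.8 + 0.2*-56.0 = -6.4
Dual objective at y_2 = -6.4: reduced costs (47.0, 23.2), box minimizer x = (0.0, 0.0)
g(y_2) = b*y + (c1 - a1*y)*x1 + (c2 - a2*y)*x2 = 24*(-6.4) + 47.0*0.0 + 23.2*0.0 = -153.6 + 0.0 + 0.0 = -153.6


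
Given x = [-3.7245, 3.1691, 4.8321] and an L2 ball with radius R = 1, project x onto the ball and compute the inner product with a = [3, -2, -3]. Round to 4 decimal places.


Step 1: Compute ||x|| (intermediates to 6 decimals).
||x|| = sqrt((-3.7245)^2 + 3.1691^2 + 4.8321^2) = 6.874903
Step 2: Project.
Since ||x|| > R, scale = R/||x|| = 1/6.874903 = 0.145457, proj(x) = scale * x
proj(x) = [-0.541755, 0.460968, 0.702863]
Step 3: Dot product.
a^T * proj(x) = 3*(-0.541755) - 2*0.460968 - 3*0.702863 = -4.6558


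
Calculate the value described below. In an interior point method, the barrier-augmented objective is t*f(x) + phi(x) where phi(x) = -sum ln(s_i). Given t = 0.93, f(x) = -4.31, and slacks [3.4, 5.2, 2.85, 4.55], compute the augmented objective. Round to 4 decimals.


Step 1: Compute log-barrier.
ln values: [1.2238, 1.6487, 1.0473, 1.5151]
phi = -(1.2238 + 1.6487 + 1.0473 + 1.5151) = -5.4349
Step 2: Compute augmented objective.
t*f(x) = 0.93*-4.31 = -4.0083
Total = -4.0083 - 5.4349 = -9.4432


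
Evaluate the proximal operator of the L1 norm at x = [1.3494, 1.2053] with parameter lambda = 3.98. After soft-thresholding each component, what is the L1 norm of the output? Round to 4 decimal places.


Soft-thresholding with lambda = 3.98:
prox(1.3494) = sign(1.3494)*max(|1.3494| - 3.98, 0) = 0.0
prox(1.2053) = sign(1.2053)*max(|1.2053| - 3.98, 0) = 0.0
prox(x) = [0.0, 0.0]
||prox(x)||_1 = 0.0 + 0.0 = 0.0


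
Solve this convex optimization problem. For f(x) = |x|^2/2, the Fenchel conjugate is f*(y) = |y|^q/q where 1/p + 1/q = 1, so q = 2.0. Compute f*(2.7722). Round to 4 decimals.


The conjugate exponent q satisfies 1/p + 1/q = 1.
p = 2, so q = 2/(2 - 1) = 2.0
|y|^q = 2.7722^2.0 = 7.6851
f*(2.7722) = 7.6851 / 2.0 = 3.8425


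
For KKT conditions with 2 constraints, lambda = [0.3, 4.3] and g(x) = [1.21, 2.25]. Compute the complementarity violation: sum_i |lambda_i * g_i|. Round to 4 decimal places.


KKT complementary slackness check:
lambda_1 * g_1 = 0.3 * 1.21 = 0.363
lambda_2 * g_2 = 4.3 * 2.25 = 9.675
Total violation = 0.363 + 9.675 = 10.038


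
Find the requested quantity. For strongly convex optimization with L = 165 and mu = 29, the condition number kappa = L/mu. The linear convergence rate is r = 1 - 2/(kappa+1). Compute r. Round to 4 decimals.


Step 1: Compute the condition number.
kappa = L/mu = 165/29 = 5.6897
Step 2: Compute the convergence rate.
r = 1 - 2/(kappa + 1) = 1 - 2*mu/(L + mu) = (L - mu)/(L + mu) = 136/194 = 0.701


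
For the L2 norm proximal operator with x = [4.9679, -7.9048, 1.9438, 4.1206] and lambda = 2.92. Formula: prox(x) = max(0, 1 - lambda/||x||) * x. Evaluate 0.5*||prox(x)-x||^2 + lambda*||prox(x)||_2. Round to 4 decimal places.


Step 1: Compute ||x||.
||x|| = 10.3886
Step 2: Compute scaling factor.
scale = max(0, 1 - 2.92/10.3886) = 0.7189
Step 3: prox(x) = [3.5715, -5.6829, 1.3974, 2.9624]
||prox(x)|| = 7.4686
Step 4: Proximal objective.
0.5*||prox-x||^2 = 4.2632
lambda*||prox|| = 21.8083
Total = 26.0716


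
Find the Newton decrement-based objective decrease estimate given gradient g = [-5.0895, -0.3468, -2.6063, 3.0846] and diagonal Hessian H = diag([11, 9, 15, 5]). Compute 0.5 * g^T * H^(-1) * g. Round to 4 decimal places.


Step 1: H is diagonal, so H^(-1) * g = [-0.4627, -0.0385, -0.1738, 0.6169].
Step 2: g^T H^(-1) g = sum_i g_i^2 / H_ii
  = (-5.0895)^2/11 + (-0.3468)^2/9 + (-2.6063)^2/15 + (3.0846)^2/5
  = 2.3548 + 0.0134 + 0.4529 + 1.903 = 4.724
Step 3: Objective decrease = 0.5 * g^T H^(-1) g = 2.362


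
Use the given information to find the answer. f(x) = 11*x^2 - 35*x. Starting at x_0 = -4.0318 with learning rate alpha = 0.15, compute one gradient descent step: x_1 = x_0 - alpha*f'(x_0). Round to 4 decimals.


We compute the gradient at x_0 and apply the update.
f'(x) = 22*x - 35
f'(-4.0318) = 22*-4.0318 - 35 = -123.6996
x_1 = -4.0318 - 0.15*-123.6996 = 14.5231


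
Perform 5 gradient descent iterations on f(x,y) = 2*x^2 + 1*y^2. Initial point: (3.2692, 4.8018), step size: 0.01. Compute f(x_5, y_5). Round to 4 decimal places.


Gradient descent on f(x,y) = 2*x^2 + 1*y^2.
Starting point: (3.2692, 4.8018), alpha = 0.01
Step 1: grad_x = 2*2*3.2692 = 13.0768, grad_y = 2*1*4.8018 = 9.6036
  x_1 = 3.2692 - 0.01*13.0768 = 3.1384
  y_1 = 4.8018 - 0.01*9.6036 = 4.7058
Step 2: grad_x = 2*2*3.1384 = 12.5537, grad_y = 2*1*4.7058 = 9.4115
  x_2 = 3.1384 - 0.01*12.5537 = 3.0129
  y_2 = 4.7058 - 0.01*9.4115 = 4.6116
Step 3: grad_x = 2*2*3.0129 = 12.0516, grad_y = 2*1*4.6116 = 9.2233
  x_3 = 3.0129 - 0.01*12.0516 = 2.8924
  y_3 = 4.6116 - 0.01*9.2233 = 4.5194
Step 4: grad_x = 2*2*2.8924 = 11.5695, grad_y = 2*1*4.5194 = 9.0388
  x_4 = 2.8924 - 0.01*11.5695 = 2.7767
  y_4 = 4.5194 - 0.01*9.0388 = 4.429
Step 5: grad_x = 2*2*2.7767 = 11.1067, grad_y = 2*1*4.429 = 8.8581
  x_5 = 2.7767 - 0.01*11.1067 = 2.6656
  y_5 = 4.429 - 0.01*8.8581 = 4.3404
f(2.6656, 4.3404) = 2*2.6656^2 + 1*4.3404^2 = 33.0505


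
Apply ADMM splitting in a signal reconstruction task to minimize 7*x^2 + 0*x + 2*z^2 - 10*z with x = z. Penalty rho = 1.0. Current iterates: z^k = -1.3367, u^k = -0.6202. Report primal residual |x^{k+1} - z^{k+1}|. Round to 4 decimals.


ADMM iteration with rho = 1.0, z^k = -1.3367, u^k = -0.6202
Step 1: x-update.
Minimize 7*x^2 + 0*x + (1.0/2)*(x + 1.3367 - 0.6202)^2
FOC: (2*7 + 1.0)*x = 0 + 1.0*(-1.3367 + 0.6202)
x^{k+1} = -0.0478
Step 2: z-update.
Minimize 2*z^2 - 10*z + (1.0/2)*(-0.0478 - z - 0.6202)^2
FOC: (2*2 + 1.0)*z = 10 + 1.0*(-0.0478 - 0.6202)
z^{k+1} = 1.8664
Step 3: u-update.
u^{k+1} = -0.6202 - 0.0478 - 1.8664 = -2.5344
Step 4: Primal residual = |-0.0478 - 1.8664| = 1.9142


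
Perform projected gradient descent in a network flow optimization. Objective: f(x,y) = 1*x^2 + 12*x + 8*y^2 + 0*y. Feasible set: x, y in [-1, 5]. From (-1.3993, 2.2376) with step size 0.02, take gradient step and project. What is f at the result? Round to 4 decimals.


Step 1: Compute gradient at (-1.3993, 2.2376).
grad_x = 2*1*-1.3993 + 12 = 9.2014
grad_y = 2*8*2.2376 + 0 = 35.8016
Step 2: Gradient step.
x_raw = -1.3993 - 0.02*9.2014 = -1.5833
y_raw = 2.2376 - 0.02*35.8016 = 1.5216
Step 3: Project onto [-1, 5].
x_proj = clip(-1.5833) = -1.0
y_proj = clip(1.5216) = 1.5216
Step 4: Evaluate f.
f(-1.0, 1.5216) = 7.5214


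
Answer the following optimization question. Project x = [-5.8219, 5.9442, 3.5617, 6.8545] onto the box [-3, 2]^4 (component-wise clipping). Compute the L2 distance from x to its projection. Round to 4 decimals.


Project each component onto [-3, 2].
clip(-5.8219) = -3.0, clip(5.9442) = 2.0, clip(3.5617) = 2.0, clip(6.8545) = 2.0
Projection = [-3.0, 2.0, 2.0, 2.0]
Squared diffs: [7.9631, 15.5567, 2.4389, 23.5662]
Distance = sqrt(49.5249) = 7.0374


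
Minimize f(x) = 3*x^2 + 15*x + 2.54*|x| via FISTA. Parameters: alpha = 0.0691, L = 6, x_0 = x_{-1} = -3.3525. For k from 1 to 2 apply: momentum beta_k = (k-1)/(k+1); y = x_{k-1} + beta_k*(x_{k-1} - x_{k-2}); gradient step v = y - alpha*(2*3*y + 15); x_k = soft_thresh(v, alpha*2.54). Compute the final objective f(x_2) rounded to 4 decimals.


FISTA on f(x) = 3*x^2 + 15*x + 2.54*|x|
L = 6, alpha = 0.0691
Iteration 1: beta = 0.0, y = -3.3525 + 0.0*(-3.3525 + 3.3525) = -3.3525
  grad(y) = -5.115, v = y - alpha*grad = -2.9991
  prox(v) = soft_thresh(-2.9991, 0.1755) = -2.8235
Iteration 2: beta = 0.3333, y = -2.8235 + 0.3333*(-2.8235 + 3.3525) = -2.6472
  grad(y) = -0.8833, v = y - alpha*grad = -2.5862
  prox(v) = soft_thresh(-2.5862, 0.1755) = -2.4107
f(x_2) = 3*(-2.4107)^2 + 15*(-2.4107) + 2.54*|-2.4107| = -12.603


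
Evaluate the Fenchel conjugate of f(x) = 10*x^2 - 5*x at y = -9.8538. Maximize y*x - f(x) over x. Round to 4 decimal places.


f*(y) = sup_x {y*x - a*x^2 - b*x} = sup_x {(y-b)*x - a*x^2}
FOC: (y - b) - 2a*x = 0 => x* = (y - b)/(2a)
x* = (-9.8538 + 5)/(2*10) = -0.2427
f*(-9.8538) = (y-b)^2/(4a) = (-9.8538 + 5)^2/(4*10)
= 23.5594/40 = 0.589


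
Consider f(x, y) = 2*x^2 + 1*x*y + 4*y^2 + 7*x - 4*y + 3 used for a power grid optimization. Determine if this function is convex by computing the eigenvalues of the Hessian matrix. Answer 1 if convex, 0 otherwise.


The Hessian of f(x,y) = 2*x^2 + 1*x*y + 4*y^2 + 7*x - 4*y + 3 is:
H = [[4, 1], [1, 8]]
Trace = 4 + 8 = 12
Determinant = 4*8 - (1)^2 = 31
Discriminant = (12)^2 - 4*31 = 20.0
Eigenvalues: lambda_1 = 3.7639, lambda_2 = 8.2361
The function is convex.

1


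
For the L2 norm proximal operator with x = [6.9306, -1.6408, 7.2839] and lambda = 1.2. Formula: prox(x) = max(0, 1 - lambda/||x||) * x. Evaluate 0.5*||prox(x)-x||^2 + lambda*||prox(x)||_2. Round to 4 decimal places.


Step 1: Compute ||x||.
||x|| = 10.1873
Step 2: Compute scaling factor.
scale = max(0, 1 - 1.2/10.1873) = 0.8822
Step 3: prox(x) = [6.1142, -1.4475, 6.4259]
||prox(x)|| = 8.9873
Step 4: Proximal objective.
0.5*||prox-x||^2 = 0.72
lambda*||prox|| = 10.7848
Total = 11.5047


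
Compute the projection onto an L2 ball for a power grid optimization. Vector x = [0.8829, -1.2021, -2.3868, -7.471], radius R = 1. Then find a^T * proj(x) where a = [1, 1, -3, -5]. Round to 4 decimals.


Step 1: Compute ||x|| (intermediates to 6 decimals).
||x|| = sqrt(0.8829^2 + (-1.2021)^2 + (-2.3868)^2 + (-7.471)^2) = 7.983559
Step 2: Project.
Since ||x|| > R, scale = R/||x|| = 1/7.983559 = 0.125257, proj(x) = scale * x
proj(x) = [0.110589, -0.150571, -0.298963, -0.935795]
Step 3: Dot product.
a^T * proj(x) = 1*0.110589 + 1*(-0.150571) - 3*(-0.298963) - 5*(-0.935795) = 5.5359


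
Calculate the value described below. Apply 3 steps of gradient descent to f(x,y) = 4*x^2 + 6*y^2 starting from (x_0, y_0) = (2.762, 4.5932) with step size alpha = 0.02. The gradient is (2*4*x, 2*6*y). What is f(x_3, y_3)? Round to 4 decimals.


Gradient descent on f(x,y) = 4*x^2 + 6*y^2.
Starting point: (2.762, 4.5932), alpha = 0.02
Step 1: grad_x = 2*4*2.762 = 22.096, grad_y = 2*6*4.5932 = 55.1184
  x_1 = 2.762 - 0.02*22.096 = 2.3201
  y_1 = 4.5932 - 0.02*55.1184 = 3.4908
Step 2: grad_x = 2*4*2.3201 = 18.5606, grad_y = 2*6*3.4908 = 41.89
  x_2 = 2.3201 - 0.02*18.5606 = 1.9489
  y_2 = 3.4908 - 0.02*41.89 = 2.653
Step 3: grad_x = 2*4*1.9489 = 15.5909, grad_y = 2*6*2.653 = 31.8364
  x_3 = 1.9489 - 0.02*15.5909 = 1.637
  y_3 = 2.653 - 0.02*31.8364 = 2.0163
f(1.637, 2.0163) = 4*1.637^2 + 6*2.0163^2 = 35.1126


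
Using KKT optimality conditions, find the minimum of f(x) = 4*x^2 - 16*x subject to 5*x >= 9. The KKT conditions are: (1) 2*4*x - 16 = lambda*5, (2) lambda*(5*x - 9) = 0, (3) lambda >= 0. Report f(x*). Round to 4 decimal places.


Step 1: Try lambda = 0 (constraint inactive).
Stationarity: 2*4*x - 16 = 0
x* = 16/(2*4) = 2.0
Check constraint: 5*2.0 = 10.0 >= 9 -- satisfied.
Step 2: Compute optimal value.
f(x*) = 4*2.0^2 - 16*2.0 = -16.0


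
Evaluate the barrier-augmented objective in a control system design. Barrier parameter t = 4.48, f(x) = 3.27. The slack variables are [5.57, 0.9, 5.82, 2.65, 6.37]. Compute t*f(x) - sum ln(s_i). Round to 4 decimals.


Step 1: Compute log-barrier.
ln values: [1.7174, -0.1054, 1.7613, 0.9746, 1.8516]
phi = -(1.7174 - 0.1054 + 1.7613 + 0.9746 + 1.8516) = -6.1995
Step 2: Compute augmented objective.
t*f(x) = 4.48*3.27 = 14.6496
Total = 14.6496 - 6.1995 = 8.4501


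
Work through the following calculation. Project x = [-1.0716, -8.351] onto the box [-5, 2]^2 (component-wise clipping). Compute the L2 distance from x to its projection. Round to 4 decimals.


Project each component onto [-5, 2].
clip(-1.0716) = -1.0716, clip(-8.351) = -5.0
Projection = [-1.0716, -5.0]
Squared diffs: [0.0, 11.2292]
Distance = sqrt(11.2292) = 3.351


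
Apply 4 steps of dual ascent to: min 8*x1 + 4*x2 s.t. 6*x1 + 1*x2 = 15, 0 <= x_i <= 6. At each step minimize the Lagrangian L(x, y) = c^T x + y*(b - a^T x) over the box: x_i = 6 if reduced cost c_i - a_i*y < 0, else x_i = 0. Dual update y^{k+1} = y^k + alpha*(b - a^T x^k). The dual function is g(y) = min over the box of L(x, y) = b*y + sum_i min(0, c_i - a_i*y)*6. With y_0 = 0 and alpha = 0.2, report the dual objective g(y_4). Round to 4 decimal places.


Dual ascent for LP: min 8*x1 + 4*x2, 6*x1 + 1*x2 = 15, 0 <= x_i <= 6
Step 1: y^k = 0.0, reduced costs: (8.0, 4.0)
  x^k = (0.0, 0.0), subgradient = b - a^T x = 15.0
  y^{k+1} = 0.0 + 0.2*15.0 = 3.0
Step 2: y^k = 3.0, reduced costs: (-10.0, 1.0)
  x^k = (6.0, 0.0), subgradient = b - a^T x = -21.0
  y^{k+1} = 3.0 + 0.2*-21.0 = -1.2
Step 3: y^k = -1.2, reduced costs: (15.2, 5.2)
  x^k = (0.0, 0.0), subgradient = b - a^T x = 15.0
  y^{k+1} = -1.2 + 0.2*15.0 = 1.8
Step 4: y^k = 1.8, reduced costs: (-2.8, 2.2)
  x^k = (6.0, 0.0), subgradient = b - a^T x = -21.0
  y^{k+1} = 1.8 + 0.2*-21.0 = -2.4
Dual objective at y_4 = -2.4: reduced costs (22.4, 6.4), box minimizer x = (0.0, 0.0)
g(y_4) = b*y + (c1 - a1*y)*x1 + (c2 - a2*y)*x2 = 15*(-2.4) + 22.4*0.0 + 6.4*0.0 = -36.0 + 0.0 + 0.0 = -36.0


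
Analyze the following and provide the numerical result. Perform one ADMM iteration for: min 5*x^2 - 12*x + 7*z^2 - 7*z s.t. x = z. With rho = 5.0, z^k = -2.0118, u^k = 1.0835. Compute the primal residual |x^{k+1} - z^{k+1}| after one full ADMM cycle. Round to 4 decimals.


ADMM iteration with rho = 5.0, z^k = -2.0118, u^k = 1.0835
Step 1: x-update.
Minimize 5*x^2 - 12*x + (5.0/2)*(x + 2.0118 + 1.0835)^2
FOC: (2*5 + 5.0)*x = 12 + 5.0*(-2.0118 - 1.0835)
x^{k+1} = -0.2318
Step 2: z-update.
Minimize 7*z^2 - 7*z + (5.0/2)*(-0.2318 - z + 1.0835)^2
FOC: (2*7 + 5.0)*z = 7 + 5.0*(-0.2318 + 1.0835)
z^{k+1} = 0.5926
Step 3: u-update.
u^{k+1} = 1.0835 - 0.2318 - 0.5926 = 0.2592
Step 4: Primal residual = |-0.2318 - 0.5926| = 0.8243


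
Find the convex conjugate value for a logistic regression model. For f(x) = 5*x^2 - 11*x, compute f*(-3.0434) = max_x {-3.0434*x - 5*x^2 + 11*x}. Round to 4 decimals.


f*(y) = sup_x {y*x - a*x^2 - b*x} = sup_x {(y-b)*x - a*x^2}
FOC: (y - b) - 2a*x = 0 => x* = (y - b)/(2a)
x* = (-3.0434 + 11)/(2*5) = 0.7957
f*(-3.0434) = (y-b)^2/(4a) = (-3.0434 + 11)^2/(4*5)
= 63.3075/20 = 3.1654


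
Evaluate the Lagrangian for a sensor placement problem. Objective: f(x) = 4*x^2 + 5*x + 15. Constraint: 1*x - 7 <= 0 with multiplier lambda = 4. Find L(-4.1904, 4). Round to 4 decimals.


Step 1: Evaluate f(x).
f(-4.1904) = 4*(-4.1904)^2 + 5*(-4.1904) + 15 = 64.2858
Step 2: Evaluate g(x).
g(-4.1904) = 1*-4.1904 - 7 = -11.1904
Step 3: Compute Lagrangian.
L = 64.2858 + 4*-11.1904 = 19.5242


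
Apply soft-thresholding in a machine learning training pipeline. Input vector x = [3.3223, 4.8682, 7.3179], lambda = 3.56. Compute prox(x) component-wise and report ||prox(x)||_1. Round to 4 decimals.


Soft-thresholding with lambda = 3.56:
prox(3.3223) = sign(3.3223)*max(|3.3223| - 3.56, 0) = 0.0
prox(4.8682) = sign(4.8682)*max(|4.8682| - 3.56, 0) = 1.3082
prox(7.3179) = sign(7.3179)*max(|7.3179| - 3.56, 0) = 3.7579
prox(x) = [0.0, 1.3082, 3.7579]
||prox(x)||_1 = 0.0 + 1.3082 + 3.7579 = 5.0661


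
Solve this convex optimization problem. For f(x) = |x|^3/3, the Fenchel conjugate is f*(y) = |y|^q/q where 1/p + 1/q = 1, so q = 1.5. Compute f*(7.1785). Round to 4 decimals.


The conjugate exponent q satisfies 1/p + 1/q = 1.
p = 3, so q = 3/(3 - 1) = 1.5
|y|^q = 7.1785^1.5 = 19.2332
f*(7.1785) = 19.2332 / 1.5 = 12.8221


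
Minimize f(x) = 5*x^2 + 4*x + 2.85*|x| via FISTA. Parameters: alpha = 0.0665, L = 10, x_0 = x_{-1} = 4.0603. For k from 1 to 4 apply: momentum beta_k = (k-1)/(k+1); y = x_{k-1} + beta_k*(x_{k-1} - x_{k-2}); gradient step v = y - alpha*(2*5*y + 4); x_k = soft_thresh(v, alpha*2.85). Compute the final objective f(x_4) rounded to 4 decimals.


FISTA on f(x) = 5*x^2 + 4*x + 2.85*|x|
L = 10, alpha = 0.0665
Iteration 1: beta = 0.0, y = 4.0603 + 0.0*(4.0603 - 4.0603) = 4.0603
  grad(y) = 44.603, v = y - alpha*grad = 1.0942
  prox(v) = soft_thresh(1.0942, 0.1895) = 0.9047
Iteration 2: beta = 0.3333, y = 0.9047 + 0.3333*(0.9047 - 4.0603) = -0.1472
  grad(y) = 2.528, v = y - alpha*grad = -0.3153
  prox(v) = soft_thresh(-0.3153, 0.1895) = -0.1258
Iteration 3: beta = 0.5, y = -0.1258 + 0.5*(-0.1258 - 0.9047) = -0.641
  grad(y) = -2.4102, v = y - alpha*grad = -0.4807
  prox(v) = soft_thresh(-0.4807, 0.1895) = -0.2912
Iteration 4: beta = 0.6, y = -0.2912 + 0.6*(-0.2912 + 0.1258) = -0.3905
  grad(y) = 0.0953, v = y - alpha*grad = -0.3968
  prox(v) = soft_thresh(-0.3968, 0.1895) = -0.2073
f(x_4) = 5*(-0.2073)^2 + 4*(-0.2073) + 2.85*|-0.2073| = -0.0235


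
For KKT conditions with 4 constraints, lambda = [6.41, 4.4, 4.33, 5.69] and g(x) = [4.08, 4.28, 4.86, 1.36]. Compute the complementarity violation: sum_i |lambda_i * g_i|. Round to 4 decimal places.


KKT complementary slackness check:
lambda_1 * g_1 = 6.41 * 4.08 = 26.1528
lambda_2 * g_2 = 4.4 * 4.28 = 18.832
lambda_3 * g_3 = 4.33 * 4.86 = 21.0438
lambda_4 * g_4 = 5.69 * 1.36 = 7.7384
Total violation = 26.1528 + 18.832 + 21.0438 + 7.7384 = 73.767


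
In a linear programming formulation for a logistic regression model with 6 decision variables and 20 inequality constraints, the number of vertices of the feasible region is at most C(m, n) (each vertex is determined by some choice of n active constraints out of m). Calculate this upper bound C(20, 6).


Each vertex corresponds to some choice of n active constraints out of m, so the number of vertices is at most C(m, n) = m! / (n!(m-n)!).
m = 20, n = 6
Numerator: 20 * 19 * 18 * 17 * 16 * 15
Denominator: 6! = 720
C(20, 6) = 38760


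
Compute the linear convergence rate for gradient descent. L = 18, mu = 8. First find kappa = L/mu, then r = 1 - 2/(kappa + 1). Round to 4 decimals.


Step 1: Compute the condition number.
kappa = L/mu = 18/8 = 2.25
Step 2: Compute the convergence rate.
r = 1 - 2/(kappa + 1) = 1 - 2*mu/(L + mu) = (L - mu)/(L + mu) = 10/26 = 0.3846


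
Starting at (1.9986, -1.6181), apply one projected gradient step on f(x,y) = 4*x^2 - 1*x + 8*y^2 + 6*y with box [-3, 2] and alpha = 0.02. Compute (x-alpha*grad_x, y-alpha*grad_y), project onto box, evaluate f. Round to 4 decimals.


Step 1: Compute gradient at (1.9986, -1.6181).
grad_x = 2*4*1.9986 - 1 = 14.9888
grad_y = 2*8*-1.6181 + 6 = -19.8896
Step 2: Gradient step.
x_raw = 1.9986 - 0.02*14.9888 = 1.6988
y_raw = -1.6181 - 0.02*-19.8896 = -1.2203
Step 3: Project onto [-3, 2].
x_proj = clip(1.6988) = 1.6988
y_proj = clip(-1.2203) = -1.2203
Step 4: Evaluate f.
f(1.6988, -1.2203) = 14.4366


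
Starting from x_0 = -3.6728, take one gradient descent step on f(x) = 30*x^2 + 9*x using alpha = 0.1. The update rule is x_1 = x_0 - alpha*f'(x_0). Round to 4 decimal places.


We compute the gradient at x_0 and apply the update.
f'(x) = 60*x + 9
f'(-3.6728) = 60*-3.6728 + 9 = -211.368
x_1 = -3.6728 - 0.1*-211.368 = 17.464


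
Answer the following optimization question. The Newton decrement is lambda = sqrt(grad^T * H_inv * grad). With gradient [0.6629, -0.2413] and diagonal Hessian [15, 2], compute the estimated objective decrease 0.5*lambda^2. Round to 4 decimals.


Step 1: H is diagonal, so H^(-1) * g = [0.0442, -0.1207].
Step 2: g^T H^(-1) g = sum_i g_i^2 / H_ii
  = (0.6629)^2/15 + (-0.2413)^2/2
  = 0.0293 + 0.0291 = 0.0584
Step 3: Objective decrease = 0.5 * g^T H^(-1) g = 0.0292


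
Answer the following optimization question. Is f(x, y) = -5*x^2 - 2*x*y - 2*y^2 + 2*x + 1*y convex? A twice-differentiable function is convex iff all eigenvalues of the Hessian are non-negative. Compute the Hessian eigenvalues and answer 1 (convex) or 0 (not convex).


The Hessian of f(x,y) = -5*x^2 - 2*x*y - 2*y^2 + 2*x + 1*y is:
H = [[-10, -2], [-2, -4]]
Trace = -10 - 4 = -14
Determinant = -10*-4 - (-2)^2 = 36
Discriminant = (-14)^2 - 4*36 = 52.0
Eigenvalues: lambda_1 = -10.6056, lambda_2 = -3.3944
The function is not convex.

0


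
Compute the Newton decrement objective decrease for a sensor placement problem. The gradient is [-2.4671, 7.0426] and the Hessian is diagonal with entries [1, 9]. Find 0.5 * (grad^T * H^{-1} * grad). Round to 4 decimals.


Step 1: H is diagonal, so H^(-1) * g = [-2.4671, 0.7825].
Step 2: g^T H^(-1) g = sum_i g_i^2 / H_ii
  = (-2.4671)^2/1 + (7.0426)^2/9
  = 6.0866 + 5.5109 = 11.5975
Step 3: Objective decrease = 0.5 * g^T H^(-1) g = 5.7987


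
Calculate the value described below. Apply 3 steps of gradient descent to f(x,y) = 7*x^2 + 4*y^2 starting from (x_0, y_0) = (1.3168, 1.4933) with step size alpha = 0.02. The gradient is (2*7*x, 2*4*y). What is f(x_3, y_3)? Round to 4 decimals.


Gradient descent on f(x,y) = 7*x^2 + 4*y^2.
Starting point: (1.3168, 1.4933), alpha = 0.02
Step 1: grad_x = 2*7*1.3168 = 18.4352, grad_y = 2*4*1.4933 = 11.9464
  x_1 = 1.3168 - 0.02*18.4352 = 0.9481
  y_1 = 1.4933 - 0.02*11.9464 = 1.2544
Step 2: grad_x = 2*7*0.9481 = 13.2733, grad_y = 2*4*1.2544 = 10.035
  x_2 = 0.9481 - 0.02*13.2733 = 0.6826
  y_2 = 1.2544 - 0.02*10.035 = 1.0537
Step 3: grad_x = 2*7*0.6826 = 9.5568, grad_y = 2*4*1.0537 = 8.4294
  x_3 = 0.6826 - 0.02*9.5568 = 0.4915
  y_3 = 1.0537 - 0.02*8.4294 = 0.8851
f(0.4915, 0.8851) = 7*0.4915^2 + 4*0.8851^2 = 4.8245


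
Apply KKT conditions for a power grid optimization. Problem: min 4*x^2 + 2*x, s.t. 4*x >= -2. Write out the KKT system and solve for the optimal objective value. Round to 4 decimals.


Step 1: Try lambda = 0 (constraint inactive).
Stationarity: 2*4*x + 2 = 0
x* = -2/(2*4) = -0.25
Check constraint: 4*-0.25 = -1.0 >= -2 -- satisfied.
Step 2: Compute optimal value.
f(x*) = 4*(-0.25)^2 + 2*(-0.25) = -0.25


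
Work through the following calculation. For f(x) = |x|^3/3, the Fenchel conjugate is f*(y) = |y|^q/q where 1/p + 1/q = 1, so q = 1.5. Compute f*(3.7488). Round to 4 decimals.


The conjugate exponent q satisfies 1/p + 1/q = 1.
p = 3, so q = 3/(3 - 1) = 1.5
|y|^q = 3.7488^1.5 = 7.2584
f*(3.7488) = 7.2584 / 1.5 = 4.8389


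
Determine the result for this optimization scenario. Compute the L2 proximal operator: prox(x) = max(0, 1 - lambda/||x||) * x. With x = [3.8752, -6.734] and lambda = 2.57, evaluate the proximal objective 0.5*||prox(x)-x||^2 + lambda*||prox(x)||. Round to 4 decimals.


Step 1: Compute ||x||.
||x|| = 7.7694
Step 2: Compute scaling factor.
scale = max(0, 1 - 2.57/7.7694) = 0.6692
Step 3: prox(x) = [2.5933, -4.5065]
||prox(x)|| = 5.1994
Step 4: Proximal objective.
0.5*||prox-x||^2 = 3.3025
lambda*||prox|| = 13.3625
Total = 16.665


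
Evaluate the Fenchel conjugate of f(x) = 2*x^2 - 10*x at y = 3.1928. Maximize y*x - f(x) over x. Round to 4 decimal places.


f*(y) = sup_x {y*x - a*x^2 - b*x} = sup_x {(y-b)*x - a*x^2}
FOC: (y - b) - 2a*x = 0 => x* = (y - b)/(2a)
x* = (3.1928 + 10)/(2*2) = 3.2982
f*(3.1928) = (y-b)^2/(4a) = (3.1928 + 10)^2/(4*2)
= 174.05/8 = 21.7562


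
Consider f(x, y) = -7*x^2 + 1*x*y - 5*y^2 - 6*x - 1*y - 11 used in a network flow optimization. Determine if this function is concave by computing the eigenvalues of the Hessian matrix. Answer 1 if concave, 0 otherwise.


The Hessian of f(x,y) = -7*x^2 + 1*x*y - 5*y^2 - 6*x - 1*y - 11 is:
H = [[-14, 1], [1, -10]]
Trace = -14 - 10 = -24
Determinant = -14*-10 - (1)^2 = 139
Discriminant = (-24)^2 - 4*139 = 20.0
Eigenvalues: lambda_1 = -14.2361, lambda_2 = -9.7639
The function is concave.

1


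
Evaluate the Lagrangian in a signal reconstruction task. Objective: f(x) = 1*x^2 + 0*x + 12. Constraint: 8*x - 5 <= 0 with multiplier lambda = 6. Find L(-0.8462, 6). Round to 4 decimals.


Step 1: Evaluate f(x).
f(-0.8462) = 1*(-0.8462)^2 + 0*(-0.8462) + 12 = 12.7161
Step 2: Evaluate g(x).
g(-0.8462) = 8*-0.8462 - 5 = -11.7696
Step 3: Compute Lagrangian.
L = 12.7161 + 6*-11.7696 = -57.9015


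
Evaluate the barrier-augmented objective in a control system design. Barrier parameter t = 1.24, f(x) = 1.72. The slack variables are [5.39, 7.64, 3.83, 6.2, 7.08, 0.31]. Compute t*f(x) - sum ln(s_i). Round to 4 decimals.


Step 1: Compute log-barrier.
ln values: [1.6845, 2.0334, 1.3429, 1.8245, 1.9573, -1.1712]
phi = -(1.6845 + 2.0334 + 1.3429 + 1.8245 + 1.9573 - 1.1712) = -7.6714
Step 2: Compute augmented objective.
t*f(x) = 1.24*1.72 = 2.1328
Total = 2.1328 - 7.6714 = -5.5386


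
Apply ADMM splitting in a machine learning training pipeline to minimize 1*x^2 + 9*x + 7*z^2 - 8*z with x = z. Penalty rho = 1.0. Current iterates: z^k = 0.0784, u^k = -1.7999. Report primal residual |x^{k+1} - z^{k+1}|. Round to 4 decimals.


ADMM iteration with rho = 1.0, z^k = 0.0784, u^k = -1.7999
Step 1: x-update.
Minimize 1*x^2 + 9*x + (1.0/2)*(x - 0.0784 - 1.7999)^2
FOC: (2*1 + 1.0)*x = -9 + 1.0*(0.0784 + 1.7999)
x^{k+1} = -2.3739
Step 2: z-update.
Minimize 7*z^2 - 8*z + (1.0/2)*(-2.3739 - z - 1.7999)^2
FOC: (2*7 + 1.0)*z = 8 + 1.0*(-2.3739 - 1.7999)
z^{k+1} = 0.2551
Step 3: u-update.
u^{k+1} = -1.7999 - 2.3739 - 0.2551 = -4.4289
Step 4: Primal residual = |-2.3739 - 0.2551| = 2.629


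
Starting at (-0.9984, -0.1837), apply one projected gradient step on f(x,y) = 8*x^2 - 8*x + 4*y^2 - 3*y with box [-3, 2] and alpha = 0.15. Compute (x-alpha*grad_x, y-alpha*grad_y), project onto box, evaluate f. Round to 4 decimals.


Step 1: Compute gradient at (-0.9984, -0.1837).
grad_x = 2*8*-0.9984 - 8 = -23.9744
grad_y = 2*4*-0.1837 - 3 = -4.4696
Step 2: Gradient step.
x_raw = -0.9984 - 0.15*-23.9744 = 2.5978
y_raw = -0.1837 - 0.15*-4.4696 = 0.4867
Step 3: Project onto [-3, 2].
x_proj = clip(2.5978) = 2.0
y_proj = clip(0.4867) = 0.4867
Step 4: Evaluate f.
f(2.0, 0.4867) = 15.4874


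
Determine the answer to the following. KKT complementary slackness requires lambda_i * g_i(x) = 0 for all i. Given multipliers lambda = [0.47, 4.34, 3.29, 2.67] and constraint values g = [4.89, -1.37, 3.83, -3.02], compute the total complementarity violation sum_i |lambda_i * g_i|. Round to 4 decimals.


KKT complementary slackness check:
lambda_1 * g_1 = 0.47 * 4.89 = 2.2983
lambda_2 * g_2 = 4.34 * -1.37 = -5.9458
lambda_3 * g_3 = 3.29 * 3.83 = 12.6007
lambda_4 * g_4 = 2.67 * -3.02 = -8.0634
Total violation = 2.2983 + 5.9458 + 12.6007 + 8.0634 = 28.9082


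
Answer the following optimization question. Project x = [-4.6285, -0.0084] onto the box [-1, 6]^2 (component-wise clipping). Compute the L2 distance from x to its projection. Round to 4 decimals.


Project each component onto [-1, 6].
clip(-4.6285) = -1.0, clip(-0.0084) = -0.0084
Projection = [-1.0, -0.0084]
Squared diffs: [13.166, 0.0]
Distance = sqrt(13.166) = 3.6285


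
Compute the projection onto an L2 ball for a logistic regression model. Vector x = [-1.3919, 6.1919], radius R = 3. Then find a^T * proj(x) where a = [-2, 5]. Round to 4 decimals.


Step 1: Compute ||x|| (intermediates to 6 decimals).
||x|| = sqrt((-1.3919)^2 + 6.1919^2) = 6.346417
Step 2: Project.
Since ||x|| > R, scale = R/||x|| = 3/6.346417 = 0.472708, proj(x) = scale * x
proj(x) = [-0.657962, 2.926961]
Step 3: Dot product.
a^T * proj(x) = -2*(-0.657962) + 5*2.926961 = 15.9507


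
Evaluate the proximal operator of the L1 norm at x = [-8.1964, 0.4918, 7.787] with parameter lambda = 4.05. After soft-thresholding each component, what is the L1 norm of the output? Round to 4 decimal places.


Soft-thresholding with lambda = 4.05:
prox(-8.1964) = sign(-8.1964)*max(|-8.1964| - 4.05, 0) = -4.1464
prox(0.4918) = sign(0.4918)*max(|0.4918| - 4.05, 0) = 0.0
prox(7.787) = sign(7.787)*max(|7.787| - 4.05, 0) = 3.737
prox(x) = [-4.1464, 0.0, 3.737]
||prox(x)||_1 = 4.1464 + 0.0 + 3.737 = 7.8834


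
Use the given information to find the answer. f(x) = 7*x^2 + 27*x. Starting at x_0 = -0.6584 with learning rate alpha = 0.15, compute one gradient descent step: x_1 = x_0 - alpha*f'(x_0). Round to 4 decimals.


We compute the gradient at x_0 and apply the update.
f'(x) = 14*x + 27
f'(-0.6584) = 14*-0.6584 + 27 = 17.7824
x_1 = -0.6584 - 0.15*17.7824 = -3.3258


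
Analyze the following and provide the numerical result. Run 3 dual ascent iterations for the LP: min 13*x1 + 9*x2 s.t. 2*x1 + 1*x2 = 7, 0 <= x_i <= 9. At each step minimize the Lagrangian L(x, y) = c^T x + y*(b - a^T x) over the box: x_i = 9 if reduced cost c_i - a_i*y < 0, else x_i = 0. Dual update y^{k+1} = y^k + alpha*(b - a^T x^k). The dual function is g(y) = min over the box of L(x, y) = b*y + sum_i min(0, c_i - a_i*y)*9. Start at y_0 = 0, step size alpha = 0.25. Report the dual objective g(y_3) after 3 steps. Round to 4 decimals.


Dual ascent for LP: min 13*x1 + 9*x2, 2*x1 + 1*x2 = 7, 0 <= x_i <= 9
Step 1: y^k = 0.0, reduced costs: (13.0, 9.0)
  x^k = (0.0, 0.0), subgradient = b - a^T x = 7.0
  y^{k+1} = 0.0 + 0.25*7.0 = 1.75
Step 2: y^k = 1.75, reduced costs: (9.5, 7.25)
  x^k = (0.0, 0.0), subgradient = b - a^T x = 7.0
  y^{k+1} = 1.75 + 0.25*7.0 = 3.5
Step 3: y^k = 3.5, reduced costs: (6.0, 5.5)
  x^k = (0.0, 0.0), subgradient = b - a^T x = 7.0
  y^{k+1} = 3.5 + 0.25*7.0 = 5.25
Dual objective at y_3 = 5.25: reduced costs (2.5, 3.75), box minimizer x = (0.0, 0.0)
g(y_3) = b*y + (c1 - a1*y)*x1 + (c2 - a2*y)*x2 = 7*5.25 + 2.5*0.0 + 3.75*0.0 = 36.75 + 0.0 + 0.0 = 36.75


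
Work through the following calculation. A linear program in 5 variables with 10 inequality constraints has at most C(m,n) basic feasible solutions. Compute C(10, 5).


Each vertex corresponds to some choice of n active constraints out of m, so the number of vertices is at most C(m, n) = m! / (n!(m-n)!).
m = 10, n = 5
Numerator: 10 * 9 * 8 * 7 * 6
Denominator: 5! = 120
C(10, 5) = 252


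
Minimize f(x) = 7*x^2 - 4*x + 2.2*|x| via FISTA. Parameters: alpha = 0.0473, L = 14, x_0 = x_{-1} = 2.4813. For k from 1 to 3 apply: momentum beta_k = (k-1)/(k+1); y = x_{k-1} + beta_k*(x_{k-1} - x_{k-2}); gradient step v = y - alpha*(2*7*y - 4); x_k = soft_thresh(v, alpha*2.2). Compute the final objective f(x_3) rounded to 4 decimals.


FISTA on f(x) = 7*x^2 - 4*x + 2.2*|x|
L = 14, alpha = 0.0473
Iteration 1: beta = 0.0, y = 2.4813 + 0.0*(2.4813 - 2.4813) = 2.4813
  grad(y) = 30.7382, v = y - alpha*grad = 1.0274
  prox(v) = soft_thresh(1.0274, 0.1041) = 0.9233
Iteration 2: beta = 0.3333, y = 0.9233 + 0.3333*(0.9233 - 2.4813) = 0.404
  grad(y) = 1.656, v = y - alpha*grad = 0.3257
  prox(v) = soft_thresh(0.3257, 0.1041) = 0.2216
Iteration 3: beta = 0.5, y = 0.2216 + 0.5*(0.2216 - 0.9233) = -0.1292
  grad(y) = -5.8094, v = y - alpha*grad = 0.1455
  prox(v) = soft_thresh(0.1455, 0.1041) = 0.0415
f(x_3) = 7*0.0415^2 - 4*0.0415 + 2.2*|0.0415| = -0.0626


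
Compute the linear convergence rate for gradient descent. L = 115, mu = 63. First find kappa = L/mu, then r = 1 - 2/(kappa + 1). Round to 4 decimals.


Step 1: Compute the condition number.
kappa = L/mu = 115/63 = 1.8254
Step 2: Compute the convergence rate.
r = 1 - 2/(kappa + 1) = 1 - 2*mu/(L + mu) = (L - mu)/(L + mu) = 52/178 = 0.2921


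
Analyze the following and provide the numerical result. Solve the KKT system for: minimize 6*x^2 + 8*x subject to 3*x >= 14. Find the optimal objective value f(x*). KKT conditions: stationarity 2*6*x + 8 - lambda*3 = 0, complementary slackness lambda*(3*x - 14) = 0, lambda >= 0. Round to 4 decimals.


Step 1: Try lambda = 0 (constraint inactive).
x_unc = -8/(2*6) = -0.6667
Check: 3*-0.6667 = -2.0001 < 14 -- violated!
Step 2: Constraint must be active: 3*x = 14
x* = 14/3 = 4.6667 (rounded; the exact value 14/3 is used below)
lambda = (2*6*(14/3) + 8)/3 = 21.3333
Step 3: Compute optimal value.
f(x*) = 6*(14/3)^2 + 8*(14/3) = 168.0


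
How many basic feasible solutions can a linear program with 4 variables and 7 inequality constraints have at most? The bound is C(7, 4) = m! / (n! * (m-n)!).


Each vertex corresponds to some choice of n active constraints out of m, so the number of vertices is at most C(m, n) = m! / (n!(m-n)!).
m = 7, n = 4
Numerator: 7 * 6 * 5 * 4
Denominator: 4! = 24
C(7, 4) = 35


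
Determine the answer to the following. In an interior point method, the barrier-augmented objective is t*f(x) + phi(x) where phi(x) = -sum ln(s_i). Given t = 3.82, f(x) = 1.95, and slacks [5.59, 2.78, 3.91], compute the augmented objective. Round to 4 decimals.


Step 1: Compute log-barrier.
ln values: [1.721, 1.0225, 1.3635]
phi = -(1.721 + 1.0225 + 1.3635) = -4.107
Step 2: Compute augmented objective.
t*f(x) = 3.82*1.95 = 7.449
Total = 7.449 - 4.107 = 3.342


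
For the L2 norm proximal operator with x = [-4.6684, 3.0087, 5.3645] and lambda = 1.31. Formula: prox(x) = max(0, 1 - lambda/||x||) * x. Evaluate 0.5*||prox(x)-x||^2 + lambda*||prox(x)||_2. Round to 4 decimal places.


Step 1: Compute ||x||.
||x|| = 7.7217
Step 2: Compute scaling factor.
scale = max(0, 1 - 1.31/7.7217) = 0.8303
Step 3: prox(x) = [-3.8764, 2.4983, 4.4544]
||prox(x)|| = 6.4117
Step 4: Proximal objective.
0.5*||prox-x||^2 = 0.8581
lambda*||prox|| = 8.3993
Total = 9.2573


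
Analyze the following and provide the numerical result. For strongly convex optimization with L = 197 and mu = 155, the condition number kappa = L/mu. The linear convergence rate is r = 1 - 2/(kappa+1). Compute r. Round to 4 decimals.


Step 1: Compute the condition number.
kappa = L/mu = 197/155 = 1.271
Step 2: Compute the convergence rate.
r = 1 - 2/(kappa + 1) = 1 - 2*mu/(L + mu) = (L - mu)/(L + mu) = 42/352 = 0.1193


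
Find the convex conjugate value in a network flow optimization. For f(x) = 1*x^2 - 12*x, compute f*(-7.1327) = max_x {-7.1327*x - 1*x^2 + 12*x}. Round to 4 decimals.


f*(y) = sup_x {y*x - a*x^2 - b*x} = sup_x {(y-b)*x - a*x^2}
FOC: (y - b) - 2a*x = 0 => x* = (y - b)/(2a)
x* = (-7.1327 + 12)/(2*1) = 2.4337
f*(-7.1327) = (y-b)^2/(4a) = (-7.1327 + 12)^2/(4*1)
= 23.6906/4 = 5.9227


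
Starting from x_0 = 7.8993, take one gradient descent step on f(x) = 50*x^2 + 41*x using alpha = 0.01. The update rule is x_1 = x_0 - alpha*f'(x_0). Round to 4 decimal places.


We compute the gradient at x_0 and apply the update.
f'(x) = 100*x + 41
f'(7.8993) = 100*7.8993 + 41 = 830.93
x_1 = 7.8993 - 0.01*830.93 = -0.41


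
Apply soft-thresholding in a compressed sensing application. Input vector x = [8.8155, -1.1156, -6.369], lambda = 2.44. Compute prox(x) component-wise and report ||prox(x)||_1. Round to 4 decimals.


Soft-thresholding with lambda = 2.44:
prox(8.8155) = sign(8.8155)*max(|8.8155| - 2.44, 0) = 6.3755
prox(-1.1156) = sign(-1.1156)*max(|-1.1156| - 2.44, 0) = 0.0
prox(-6.369) = sign(-6.369)*max(|-6.369| - 2.44, 0) = -3.929
prox(x) = [6.3755, 0.0, -3.929]
||prox(x)||_1 = 6.3755 + 0.0 + 3.929 = 10.3045


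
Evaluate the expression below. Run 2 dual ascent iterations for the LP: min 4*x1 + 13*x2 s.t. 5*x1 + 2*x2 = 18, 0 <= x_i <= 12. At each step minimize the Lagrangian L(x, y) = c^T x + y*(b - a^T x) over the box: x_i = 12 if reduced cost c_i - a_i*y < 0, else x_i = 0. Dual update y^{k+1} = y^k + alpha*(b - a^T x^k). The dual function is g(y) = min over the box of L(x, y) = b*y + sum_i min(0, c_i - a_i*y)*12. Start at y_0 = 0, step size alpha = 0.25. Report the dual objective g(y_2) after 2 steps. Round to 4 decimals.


Dual ascent for LP: min 4*x1 + 13*x2, 5*x1 + 2*x2 = 18, 0 <= x_i <= 12
Step 1: y^k = 0.0, reduced costs: (4.0, 13.0)
  x^k = (0.0, 0.0), subgradient = b - a^T x = 18.0
  y^{k+1} = 0.0 + 0.25*18.0 = 4.5
Step 2: y^k = 4.5, reduced costs: (-18.5, 4.0)
  x^k = (12.0, 0.0), subgradient = b - a^T x = -42.0
  y^{k+1} = 4.5 + 0.25*-42.0 = -6.0
Dual objective at y_2 = -6.0: reduced costs (34.0, 25.0), box minimizer x = (0.0, 0.0)
g(y_2) = b*y + (c1 - a1*y)*x1 + (c2 - a2*y)*x2 = 18*(-6.0) + 34.0*0.0 + 25.0*0.0 = -108.0 + 0.0 + 0.0 = -108.0


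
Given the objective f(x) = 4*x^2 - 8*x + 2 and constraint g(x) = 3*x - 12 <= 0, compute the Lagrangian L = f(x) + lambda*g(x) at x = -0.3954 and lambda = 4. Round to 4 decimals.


Step 1: Evaluate f(x).
f(-0.3954) = 4*(-0.3954)^2 - 8*(-0.3954) + 2 = 5.7886
Step 2: Evaluate g(x).
g(-0.3954) = 3*-0.3954 - 12 = -13.1862
Step 3: Compute Lagrangian.
L = 5.7886 + 4*-13.1862 = -46.9562


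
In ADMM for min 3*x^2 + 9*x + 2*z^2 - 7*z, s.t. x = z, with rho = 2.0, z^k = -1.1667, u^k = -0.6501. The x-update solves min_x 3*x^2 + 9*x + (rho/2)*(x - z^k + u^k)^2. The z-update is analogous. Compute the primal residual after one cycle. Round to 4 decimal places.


ADMM iteration with rho = 2.0, z^k = -1.1667, u^k = -0.6501
Step 1: x-update.
Minimize 3*x^2 + 9*x + (2.0/2)*(x + 1.1667 - 0.6501)^2
FOC: (2*3 + 2.0)*x = -9 + 2.0*(-1.1667 + 0.6501)
x^{k+1} = -1.2542
Step 2: z-update.
Minimize 2*z^2 - 7*z + (2.0/2)*(-1.2542 - z - 0.6501)^2
FOC: (2*2 + 2.0)*z = 7 + 2.0*(-1.2542 - 0.6501)
z^{k+1} = 0.5319
Step 3: u-update.
u^{k+1} = -0.6501 - 1.2542 - 0.5319 = -2.4362
Step 4: Primal residual = |-1.2542 - 0.5319| = 1.7861
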